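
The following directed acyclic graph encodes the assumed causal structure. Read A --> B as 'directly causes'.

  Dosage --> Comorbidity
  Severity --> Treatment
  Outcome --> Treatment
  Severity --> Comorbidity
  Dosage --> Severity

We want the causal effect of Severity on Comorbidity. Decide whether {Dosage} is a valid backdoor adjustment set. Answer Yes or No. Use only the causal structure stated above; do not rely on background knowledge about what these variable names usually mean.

Yes

Backdoor paths from Severity to Comorbidity (paths whose first edge points into Severity):
  P1: Severity <- Dosage -> Comorbidity
Condition 1 (no descendant of Severity in the set): holds — descendants of Severity are {Comorbidity, Treatment}; none are in {Dosage}.
Condition 2 (every backdoor path blocked by {Dosage}):
  P1: blocked at fork node Dosage ∈ conditioning set.
{Dosage} satisfies the backdoor criterion.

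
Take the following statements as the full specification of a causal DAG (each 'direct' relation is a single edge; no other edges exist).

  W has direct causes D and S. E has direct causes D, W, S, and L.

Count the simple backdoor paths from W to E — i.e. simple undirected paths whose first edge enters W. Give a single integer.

2

A backdoor path from W to E is any simple undirected path whose first edge points into W (i.e. leaves W via a parent).
Parents of W: {D, S}.
Enumerating:
  P1: W <- S -> E
  P2: W <- D -> E
That exhausts the simple backdoor paths. Count: 2.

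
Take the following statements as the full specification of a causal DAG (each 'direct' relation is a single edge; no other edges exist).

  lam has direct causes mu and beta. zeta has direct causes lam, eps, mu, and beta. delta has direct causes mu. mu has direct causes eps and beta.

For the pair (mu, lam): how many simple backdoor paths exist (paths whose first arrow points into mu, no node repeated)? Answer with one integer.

A backdoor path from mu to lam is any simple undirected path whose first edge points into mu (i.e. leaves mu via a parent).
Parents of mu: {beta, eps}.
Enumerating:
  P1: mu <- eps -> zeta <- beta -> lam
  P2: mu <- eps -> zeta <- lam
  P3: mu <- beta -> lam
  P4: mu <- beta -> zeta <- lam
That exhausts the simple backdoor paths. Count: 4.

4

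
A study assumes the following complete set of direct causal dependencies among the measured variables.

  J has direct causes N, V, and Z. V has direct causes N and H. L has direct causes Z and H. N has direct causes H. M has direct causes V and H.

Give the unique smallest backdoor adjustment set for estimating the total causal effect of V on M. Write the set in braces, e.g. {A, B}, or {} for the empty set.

Variables eligible for adjustment (non-descendants of V, excluding V and M): {H, L, N, Z}.
Backdoor paths from V to M:
  P1: V <- H -> M
  P2: V <- N <- H -> M
  P3: V <- N -> J <- Z -> L <- H -> M
The empty set is not sufficient: P1 (V <- H -> M) has no collider blocking it and no conditioned non-collider, so it is open.
Try {H}:
  P1: blocked at fork node H ∈ conditioning set.
  P2: blocked at fork node H ∈ conditioning set.
  P3: blocked at collider J (neither it nor any descendant is in the conditioning set).
{H} contains no descendant of V and blocks every backdoor path.
No other singleton works — e.g. {Z} leaves P1 open — so {H} is the unique smallest valid adjustment set.

{H}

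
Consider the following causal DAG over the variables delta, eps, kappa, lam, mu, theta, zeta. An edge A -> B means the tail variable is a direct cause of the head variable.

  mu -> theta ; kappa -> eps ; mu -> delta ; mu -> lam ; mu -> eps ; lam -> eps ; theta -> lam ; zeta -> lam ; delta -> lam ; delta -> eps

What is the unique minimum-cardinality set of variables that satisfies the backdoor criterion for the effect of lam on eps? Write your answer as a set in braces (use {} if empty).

Variables eligible for adjustment (non-descendants of lam, excluding lam and eps): {delta, kappa, mu, theta, zeta}.
Backdoor paths from lam to eps:
  P1: lam <- mu -> delta -> eps
  P2: lam <- mu -> eps
  P3: lam <- delta <- mu -> eps
  P4: lam <- delta -> eps
  P5: lam <- theta <- mu -> delta -> eps
  P6: lam <- theta <- mu -> eps
The empty set is not sufficient: P1 (lam <- mu -> delta -> eps) has no collider blocking it and no conditioned non-collider, so it is open.
Try {delta, mu}:
  P1: blocked at fork node mu ∈ conditioning set.
  P2: blocked at fork node mu ∈ conditioning set.
  P3: blocked at chain node delta ∈ conditioning set.
  P4: blocked at fork node delta ∈ conditioning set.
  P5: blocked at fork node mu ∈ conditioning set.
  P6: blocked at fork node mu ∈ conditioning set.
{delta, mu} contains no descendant of lam and blocks every backdoor path.
Every element of {delta, mu} is needed (dropping delta leaves P4 open; dropping mu leaves P2 open), so no proper subset is valid.
Among all size-2 subsets of the eligible variables, only {delta, mu} blocks every backdoor path, so it is the unique smallest valid adjustment set.

{delta, mu}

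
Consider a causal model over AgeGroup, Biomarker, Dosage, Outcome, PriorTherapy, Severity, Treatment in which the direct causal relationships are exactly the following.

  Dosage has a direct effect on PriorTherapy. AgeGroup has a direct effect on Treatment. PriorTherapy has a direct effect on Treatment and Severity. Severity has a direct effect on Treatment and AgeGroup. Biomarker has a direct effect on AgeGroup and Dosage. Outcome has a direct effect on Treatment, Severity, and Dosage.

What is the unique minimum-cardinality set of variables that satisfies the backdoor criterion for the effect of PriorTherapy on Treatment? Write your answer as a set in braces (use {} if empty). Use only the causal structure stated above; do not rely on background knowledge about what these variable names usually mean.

{Dosage}

Variables eligible for adjustment (non-descendants of PriorTherapy, excluding PriorTherapy and Treatment): {Biomarker, Dosage, Outcome}.
Backdoor paths from PriorTherapy to Treatment:
  P1: PriorTherapy <- Dosage <- Biomarker -> AgeGroup <- Severity <- Outcome -> Treatment
  P2: PriorTherapy <- Dosage <- Biomarker -> AgeGroup <- Severity -> Treatment
  P3: PriorTherapy <- Dosage <- Biomarker -> AgeGroup -> Treatment
  P4: PriorTherapy <- Dosage <- Outcome -> Severity -> AgeGroup -> Treatment
  P5: PriorTherapy <- Dosage <- Outcome -> Severity -> Treatment
  P6: PriorTherapy <- Dosage <- Outcome -> Treatment
The empty set is not sufficient: P3 (PriorTherapy <- Dosage <- Biomarker -> AgeGroup -> Treatment) has no collider blocking it and no conditioned non-collider, so it is open.
Try {Dosage}:
  P1: blocked at chain node Dosage ∈ conditioning set.
  P2: blocked at chain node Dosage ∈ conditioning set.
  P3: blocked at chain node Dosage ∈ conditioning set.
  P4: blocked at chain node Dosage ∈ conditioning set.
  P5: blocked at chain node Dosage ∈ conditioning set.
  P6: blocked at chain node Dosage ∈ conditioning set.
{Dosage} contains no descendant of PriorTherapy and blocks every backdoor path.
No other singleton works — e.g. {Biomarker} leaves P4 open — so {Dosage} is the unique smallest valid adjustment set.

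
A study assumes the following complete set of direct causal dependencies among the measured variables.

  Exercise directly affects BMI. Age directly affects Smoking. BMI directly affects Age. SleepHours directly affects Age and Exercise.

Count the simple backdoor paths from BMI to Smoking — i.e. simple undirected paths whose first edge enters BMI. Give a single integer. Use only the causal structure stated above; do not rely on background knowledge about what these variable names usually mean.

A backdoor path from BMI to Smoking is any simple undirected path whose first edge points into BMI (i.e. leaves BMI via a parent).
Parents of BMI: {Exercise}.
Enumerating:
  P1: BMI <- Exercise <- SleepHours -> Age -> Smoking
That exhausts the simple backdoor paths. Count: 1.

1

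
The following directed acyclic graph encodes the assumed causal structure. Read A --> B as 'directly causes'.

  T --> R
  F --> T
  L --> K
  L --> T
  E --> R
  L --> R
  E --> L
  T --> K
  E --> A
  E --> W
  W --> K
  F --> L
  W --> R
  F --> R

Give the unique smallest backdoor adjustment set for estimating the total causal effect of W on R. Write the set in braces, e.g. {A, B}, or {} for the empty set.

{E}

Variables eligible for adjustment (non-descendants of W, excluding W and R): {A, E, F, L, T}.
Backdoor paths from W to R:
  P1: W <- E -> L <- F -> T -> R
  P2: W <- E -> L <- F -> R
  P3: W <- E -> L -> T <- F -> R
  P4: W <- E -> L -> T -> R
  P5: W <- E -> L -> R
  P6: W <- E -> L -> K <- T <- F -> R
  P7: W <- E -> L -> K <- T -> R
  P8: W <- E -> R
The empty set is not sufficient: P4 (W <- E -> L -> T -> R) has no collider blocking it and no conditioned non-collider, so it is open.
Try {E}:
  P1: blocked at fork node E ∈ conditioning set.
  P2: blocked at fork node E ∈ conditioning set.
  P3: blocked at fork node E ∈ conditioning set.
  P4: blocked at fork node E ∈ conditioning set.
  P5: blocked at fork node E ∈ conditioning set.
  P6: blocked at fork node E ∈ conditioning set.
  P7: blocked at fork node E ∈ conditioning set.
  P8: blocked at fork node E ∈ conditioning set.
{E} contains no descendant of W and blocks every backdoor path.
No other singleton works — e.g. {F} leaves P4 open — so {E} is the unique smallest valid adjustment set.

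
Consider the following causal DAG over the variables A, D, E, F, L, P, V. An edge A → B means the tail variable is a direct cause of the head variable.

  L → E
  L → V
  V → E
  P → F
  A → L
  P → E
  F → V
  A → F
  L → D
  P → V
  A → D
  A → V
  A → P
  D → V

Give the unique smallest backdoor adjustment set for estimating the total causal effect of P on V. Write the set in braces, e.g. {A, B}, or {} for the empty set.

{A}

Variables eligible for adjustment (non-descendants of P, excluding P and V): {A, D, L}.
Backdoor paths from P to V:
  P1: P <- A -> L -> D -> V
  P2: P <- A -> L -> V
  P3: P <- A -> L -> E <- V
  P4: P <- A -> D <- L -> V
  P5: P <- A -> D <- L -> E <- V
  P6: P <- A -> D -> V
  P7: P <- A -> F -> V
  P8: P <- A -> V
The empty set is not sufficient: P1 (P <- A -> L -> D -> V) has no collider blocking it and no conditioned non-collider, so it is open.
Try {A}:
  P1: blocked at fork node A ∈ conditioning set.
  P2: blocked at fork node A ∈ conditioning set.
  P3: blocked at fork node A ∈ conditioning set.
  P4: blocked at fork node A ∈ conditioning set.
  P5: blocked at fork node A ∈ conditioning set.
  P6: blocked at fork node A ∈ conditioning set.
  P7: blocked at fork node A ∈ conditioning set.
  P8: blocked at fork node A ∈ conditioning set.
{A} contains no descendant of P and blocks every backdoor path.
No other singleton works — e.g. {L} leaves P6 open — so {A} is the unique smallest valid adjustment set.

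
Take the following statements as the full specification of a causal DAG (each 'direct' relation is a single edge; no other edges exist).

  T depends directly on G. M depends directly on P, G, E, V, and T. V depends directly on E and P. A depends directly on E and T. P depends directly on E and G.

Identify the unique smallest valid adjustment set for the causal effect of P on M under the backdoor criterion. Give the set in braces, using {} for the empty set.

{E, G}

Variables eligible for adjustment (non-descendants of P, excluding P and M): {A, E, G, T}.
Backdoor paths from P to M:
  P1: P <- G -> T -> M
  P2: P <- G -> T -> A <- E -> V -> M
  P3: P <- G -> T -> A <- E -> M
  P4: P <- G -> M
  P5: P <- E -> V -> M
  P6: P <- E -> M
  P7: P <- E -> A <- T <- G -> M
  P8: P <- E -> A <- T -> M
The empty set is not sufficient: P1 (P <- G -> T -> M) has no collider blocking it and no conditioned non-collider, so it is open.
Try {E, G}:
  P1: blocked at fork node G ∈ conditioning set.
  P2: blocked at fork node G ∈ conditioning set.
  P3: blocked at fork node G ∈ conditioning set.
  P4: blocked at fork node G ∈ conditioning set.
  P5: blocked at fork node E ∈ conditioning set.
  P6: blocked at fork node E ∈ conditioning set.
  P7: blocked at fork node E ∈ conditioning set.
  P8: blocked at fork node E ∈ conditioning set.
{E, G} contains no descendant of P and blocks every backdoor path.
Every element of {E, G} is needed (dropping E leaves P5 open; dropping G leaves P1 open), so no proper subset is valid.
Among all size-2 subsets of the eligible variables, only {E, G} blocks every backdoor path, so it is the unique smallest valid adjustment set.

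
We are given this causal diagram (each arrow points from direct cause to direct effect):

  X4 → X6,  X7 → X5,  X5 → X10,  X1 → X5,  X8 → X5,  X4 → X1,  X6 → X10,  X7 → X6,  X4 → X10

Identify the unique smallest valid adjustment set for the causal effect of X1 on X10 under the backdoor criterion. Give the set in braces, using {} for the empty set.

Variables eligible for adjustment (non-descendants of X1, excluding X1 and X10): {X4, X6, X7, X8}.
Backdoor paths from X1 to X10:
  P1: X1 <- X4 -> X6 <- X7 -> X5 -> X10
  P2: X1 <- X4 -> X6 -> X10
  P3: X1 <- X4 -> X10
The empty set is not sufficient: P2 (X1 <- X4 -> X6 -> X10) has no collider blocking it and no conditioned non-collider, so it is open.
Try {X4}:
  P1: blocked at fork node X4 ∈ conditioning set.
  P2: blocked at fork node X4 ∈ conditioning set.
  P3: blocked at fork node X4 ∈ conditioning set.
{X4} contains no descendant of X1 and blocks every backdoor path.
No other singleton works — e.g. {X7} leaves P2 open — so {X4} is the unique smallest valid adjustment set.

{X4}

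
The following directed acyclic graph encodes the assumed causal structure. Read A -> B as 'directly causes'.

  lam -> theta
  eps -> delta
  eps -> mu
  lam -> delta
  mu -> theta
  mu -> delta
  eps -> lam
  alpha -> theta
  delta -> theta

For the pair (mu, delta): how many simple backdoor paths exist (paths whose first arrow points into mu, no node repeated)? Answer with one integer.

A backdoor path from mu to delta is any simple undirected path whose first edge points into mu (i.e. leaves mu via a parent).
Parents of mu: {eps}.
Enumerating:
  P1: mu <- eps -> lam -> delta
  P2: mu <- eps -> lam -> theta <- delta
  P3: mu <- eps -> delta
That exhausts the simple backdoor paths. Count: 3.

3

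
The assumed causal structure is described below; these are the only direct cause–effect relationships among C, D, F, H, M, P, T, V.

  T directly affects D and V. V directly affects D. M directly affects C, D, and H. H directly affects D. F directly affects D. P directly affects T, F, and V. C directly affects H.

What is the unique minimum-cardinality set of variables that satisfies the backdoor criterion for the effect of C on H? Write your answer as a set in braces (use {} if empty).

Variables eligible for adjustment (non-descendants of C, excluding C and H): {F, M, P, T, V}.
Backdoor paths from C to H:
  P1: C <- M -> H
  P2: C <- M -> D <- H
The empty set is not sufficient: P1 (C <- M -> H) has no collider blocking it and no conditioned non-collider, so it is open.
Try {M}:
  P1: blocked at fork node M ∈ conditioning set.
  P2: blocked at fork node M ∈ conditioning set.
{M} contains no descendant of C and blocks every backdoor path.
No other singleton works — e.g. {P} leaves P1 open — so {M} is the unique smallest valid adjustment set.

{M}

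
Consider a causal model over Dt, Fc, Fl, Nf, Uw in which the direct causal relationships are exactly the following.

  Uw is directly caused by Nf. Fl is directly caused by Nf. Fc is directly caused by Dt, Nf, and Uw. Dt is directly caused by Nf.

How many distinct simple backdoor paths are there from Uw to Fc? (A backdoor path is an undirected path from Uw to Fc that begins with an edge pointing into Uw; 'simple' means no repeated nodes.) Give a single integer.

2

A backdoor path from Uw to Fc is any simple undirected path whose first edge points into Uw (i.e. leaves Uw via a parent).
Parents of Uw: {Nf}.
Enumerating:
  P1: Uw <- Nf -> Dt -> Fc
  P2: Uw <- Nf -> Fc
That exhausts the simple backdoor paths. Count: 2.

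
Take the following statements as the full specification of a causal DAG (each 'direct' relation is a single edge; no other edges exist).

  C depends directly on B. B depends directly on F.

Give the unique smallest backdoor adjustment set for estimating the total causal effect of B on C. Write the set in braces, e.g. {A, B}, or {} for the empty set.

{}

Variables eligible for adjustment (non-descendants of B, excluding B and C): {F}.
Backdoor paths from B to C:
  (none)
With no backdoor paths the empty set already satisfies the criterion, and it is trivially minimal.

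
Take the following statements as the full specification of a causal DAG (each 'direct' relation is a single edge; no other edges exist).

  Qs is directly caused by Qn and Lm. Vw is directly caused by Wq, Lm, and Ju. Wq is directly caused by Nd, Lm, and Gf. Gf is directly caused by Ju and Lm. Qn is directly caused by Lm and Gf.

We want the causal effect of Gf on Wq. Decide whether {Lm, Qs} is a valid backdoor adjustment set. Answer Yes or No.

No

Backdoor paths from Gf to Wq (paths whose first edge points into Gf):
  P1: Gf <- Lm -> Wq
  P2: Gf <- Lm -> Vw <- Wq
  P3: Gf <- Ju -> Vw <- Lm -> Wq
  P4: Gf <- Ju -> Vw <- Wq
Condition 1 (no descendant of Gf in the set): FAILS — Qs is a descendant of Gf.
Condition 2 (every backdoor path blocked by {Lm, Qs}):
  P1: blocked at fork node Lm ∈ conditioning set.
  P2: blocked at fork node Lm ∈ conditioning set.
  P3: blocked at collider Vw (neither it nor any descendant is in the conditioning set).
  P4: blocked at collider Vw (neither it nor any descendant is in the conditioning set).
{Lm, Qs} does not satisfy the backdoor criterion.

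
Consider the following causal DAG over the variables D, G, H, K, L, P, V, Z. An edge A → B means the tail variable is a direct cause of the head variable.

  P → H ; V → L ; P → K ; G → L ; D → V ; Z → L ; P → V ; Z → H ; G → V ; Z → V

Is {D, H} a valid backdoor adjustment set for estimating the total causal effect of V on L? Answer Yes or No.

Backdoor paths from V to L (paths whose first edge points into V):
  P1: V <- Z -> L
  P2: V <- G -> L
  P3: V <- P -> H <- Z -> L
Condition 1 (no descendant of V in the set): holds — descendants of V are {L}; none are in {D, H}.
Condition 2 (every backdoor path blocked by {D, H}):
  P1: open — no interior node is in the conditioning set.
  P2: open — no interior node is in the conditioning set.
  P3: open — collider(s) H are conditioned on (or have a conditioned descendant) and no non-collider on the path is in the set.
{D, H} does not satisfy the backdoor criterion.

No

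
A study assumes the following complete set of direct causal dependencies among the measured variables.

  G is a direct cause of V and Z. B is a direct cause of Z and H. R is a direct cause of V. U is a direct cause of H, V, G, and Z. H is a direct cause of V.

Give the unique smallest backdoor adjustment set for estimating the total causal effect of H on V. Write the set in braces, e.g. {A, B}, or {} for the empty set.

{U}

Variables eligible for adjustment (non-descendants of H, excluding H and V): {B, G, R, U, Z}.
Backdoor paths from H to V:
  P1: H <- B -> Z <- U -> G -> V
  P2: H <- B -> Z <- U -> V
  P3: H <- B -> Z <- G <- U -> V
  P4: H <- B -> Z <- G -> V
  P5: H <- U -> G -> V
  P6: H <- U -> Z <- G -> V
  P7: H <- U -> V
The empty set is not sufficient: P5 (H <- U -> G -> V) has no collider blocking it and no conditioned non-collider, so it is open.
Try {U}:
  P1: blocked at collider Z (neither it nor any descendant is in the conditioning set).
  P2: blocked at collider Z (neither it nor any descendant is in the conditioning set).
  P3: blocked at collider Z (neither it nor any descendant is in the conditioning set).
  P4: blocked at collider Z (neither it nor any descendant is in the conditioning set).
  P5: blocked at fork node U ∈ conditioning set.
  P6: blocked at fork node U ∈ conditioning set.
  P7: blocked at fork node U ∈ conditioning set.
{U} contains no descendant of H and blocks every backdoor path.
No other singleton works — e.g. {B} leaves P5 open — so {U} is the unique smallest valid adjustment set.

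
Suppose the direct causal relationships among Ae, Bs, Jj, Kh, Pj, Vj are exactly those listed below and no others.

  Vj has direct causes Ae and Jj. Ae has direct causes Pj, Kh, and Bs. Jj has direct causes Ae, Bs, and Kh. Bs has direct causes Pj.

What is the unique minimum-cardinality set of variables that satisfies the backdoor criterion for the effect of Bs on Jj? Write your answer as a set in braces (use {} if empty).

Variables eligible for adjustment (non-descendants of Bs, excluding Bs and Jj): {Kh, Pj}.
Backdoor paths from Bs to Jj:
  P1: Bs <- Pj -> Ae <- Kh -> Jj
  P2: Bs <- Pj -> Ae -> Jj
  P3: Bs <- Pj -> Ae -> Vj <- Jj
The empty set is not sufficient: P2 (Bs <- Pj -> Ae -> Jj) has no collider blocking it and no conditioned non-collider, so it is open.
Try {Pj}:
  P1: blocked at fork node Pj ∈ conditioning set.
  P2: blocked at fork node Pj ∈ conditioning set.
  P3: blocked at fork node Pj ∈ conditioning set.
{Pj} contains no descendant of Bs and blocks every backdoor path.
No other singleton works — e.g. {Kh} leaves P2 open — so {Pj} is the unique smallest valid adjustment set.

{Pj}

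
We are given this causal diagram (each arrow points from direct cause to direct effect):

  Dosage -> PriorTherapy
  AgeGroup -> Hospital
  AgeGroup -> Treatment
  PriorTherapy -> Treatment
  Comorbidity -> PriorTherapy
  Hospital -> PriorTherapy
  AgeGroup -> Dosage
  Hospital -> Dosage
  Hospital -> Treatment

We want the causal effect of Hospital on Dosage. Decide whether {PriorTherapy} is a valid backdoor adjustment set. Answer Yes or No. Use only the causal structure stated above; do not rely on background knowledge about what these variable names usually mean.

Backdoor paths from Hospital to Dosage (paths whose first edge points into Hospital):
  P1: Hospital <- AgeGroup -> Dosage
  P2: Hospital <- AgeGroup -> Treatment <- PriorTherapy <- Dosage
Condition 1 (no descendant of Hospital in the set): FAILS — PriorTherapy is a descendant of Hospital.
Condition 2 (every backdoor path blocked by {PriorTherapy}):
  P1: open — no interior node is in the conditioning set.
  P2: blocked at collider Treatment (neither it nor any descendant is in the conditioning set).
{PriorTherapy} does not satisfy the backdoor criterion.

No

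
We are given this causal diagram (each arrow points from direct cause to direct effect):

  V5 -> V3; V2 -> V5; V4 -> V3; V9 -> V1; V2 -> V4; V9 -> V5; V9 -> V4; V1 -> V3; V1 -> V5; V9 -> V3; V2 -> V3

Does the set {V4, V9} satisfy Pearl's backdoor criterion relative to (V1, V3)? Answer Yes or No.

Yes

Backdoor paths from V1 to V3 (paths whose first edge points into V1):
  P1: V1 <- V9 -> V4 <- V2 -> V5 -> V3
  P2: V1 <- V9 -> V4 <- V2 -> V3
  P3: V1 <- V9 -> V4 -> V3
  P4: V1 <- V9 -> V5 <- V2 -> V4 -> V3
  P5: V1 <- V9 -> V5 <- V2 -> V3
  P6: V1 <- V9 -> V5 -> V3
  P7: V1 <- V9 -> V3
Condition 1 (no descendant of V1 in the set): holds — descendants of V1 are {V3, V5}; none are in {V4, V9}.
Condition 2 (every backdoor path blocked by {V4, V9}):
  P1: blocked at fork node V9 ∈ conditioning set.
  P2: blocked at fork node V9 ∈ conditioning set.
  P3: blocked at fork node V9 ∈ conditioning set.
  P4: blocked at fork node V9 ∈ conditioning set.
  P5: blocked at fork node V9 ∈ conditioning set.
  P6: blocked at fork node V9 ∈ conditioning set.
  P7: blocked at fork node V9 ∈ conditioning set.
{V4, V9} satisfies the backdoor criterion.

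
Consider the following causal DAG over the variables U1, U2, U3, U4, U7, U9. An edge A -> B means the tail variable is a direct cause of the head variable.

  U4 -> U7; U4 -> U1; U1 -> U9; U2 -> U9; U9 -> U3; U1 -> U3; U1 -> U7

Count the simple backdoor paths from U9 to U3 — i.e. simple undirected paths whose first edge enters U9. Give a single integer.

A backdoor path from U9 to U3 is any simple undirected path whose first edge points into U9 (i.e. leaves U9 via a parent).
Parents of U9: {U1, U2}.
Enumerating:
  P1: U9 <- U1 -> U3
That exhausts the simple backdoor paths. Count: 1.

1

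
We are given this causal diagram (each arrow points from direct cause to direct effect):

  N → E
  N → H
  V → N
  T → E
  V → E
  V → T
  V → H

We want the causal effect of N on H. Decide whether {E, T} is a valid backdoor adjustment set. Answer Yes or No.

No

Backdoor paths from N to H (paths whose first edge points into N):
  P1: N <- V -> H
Condition 1 (no descendant of N in the set): FAILS — E is a descendant of N.
Condition 2 (every backdoor path blocked by {E, T}):
  P1: open — no interior node is in the conditioning set.
{E, T} does not satisfy the backdoor criterion.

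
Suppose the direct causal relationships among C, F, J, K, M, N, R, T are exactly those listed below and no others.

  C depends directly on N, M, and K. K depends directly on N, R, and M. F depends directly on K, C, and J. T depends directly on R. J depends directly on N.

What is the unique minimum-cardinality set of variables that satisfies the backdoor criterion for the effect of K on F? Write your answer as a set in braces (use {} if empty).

Variables eligible for adjustment (non-descendants of K, excluding K and F): {J, M, N, R, T}.
Backdoor paths from K to F:
  P1: K <- M -> C <- N -> J -> F
  P2: K <- M -> C -> F
  P3: K <- N -> C -> F
  P4: K <- N -> J -> F
The empty set is not sufficient: P2 (K <- M -> C -> F) has no collider blocking it and no conditioned non-collider, so it is open.
Try {M, N}:
  P1: blocked at fork node M ∈ conditioning set.
  P2: blocked at fork node M ∈ conditioning set.
  P3: blocked at fork node N ∈ conditioning set.
  P4: blocked at fork node N ∈ conditioning set.
{M, N} contains no descendant of K and blocks every backdoor path.
Every element of {M, N} is needed (dropping M leaves P2 open; dropping N leaves P3 open), so no proper subset is valid.
Among all size-2 subsets of the eligible variables, only {M, N} blocks every backdoor path, so it is the unique smallest valid adjustment set.

{M, N}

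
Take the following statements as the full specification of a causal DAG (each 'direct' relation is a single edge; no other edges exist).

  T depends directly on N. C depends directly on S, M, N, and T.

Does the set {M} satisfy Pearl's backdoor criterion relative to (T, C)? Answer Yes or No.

Backdoor paths from T to C (paths whose first edge points into T):
  P1: T <- N -> C
Condition 1 (no descendant of T in the set): holds — descendants of T are {C}; none are in {M}.
Condition 2 (every backdoor path blocked by {M}):
  P1: open — no interior node is in the conditioning set.
{M} does not satisfy the backdoor criterion.

No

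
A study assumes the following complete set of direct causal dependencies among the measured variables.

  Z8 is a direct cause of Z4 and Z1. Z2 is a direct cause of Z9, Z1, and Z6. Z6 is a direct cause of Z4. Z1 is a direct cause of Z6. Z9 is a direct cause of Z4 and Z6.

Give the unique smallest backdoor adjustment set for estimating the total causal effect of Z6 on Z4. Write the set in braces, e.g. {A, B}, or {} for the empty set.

{Z8, Z9}

Variables eligible for adjustment (non-descendants of Z6, excluding Z6 and Z4): {Z1, Z2, Z8, Z9}.
Backdoor paths from Z6 to Z4:
  P1: Z6 <- Z2 -> Z9 -> Z4
  P2: Z6 <- Z2 -> Z1 <- Z8 -> Z4
  P3: Z6 <- Z9 <- Z2 -> Z1 <- Z8 -> Z4
  P4: Z6 <- Z9 -> Z4
  P5: Z6 <- Z1 <- Z2 -> Z9 -> Z4
  P6: Z6 <- Z1 <- Z8 -> Z4
The empty set is not sufficient: P1 (Z6 <- Z2 -> Z9 -> Z4) has no collider blocking it and no conditioned non-collider, so it is open.
Try {Z8, Z9}:
  P1: blocked at chain node Z9 ∈ conditioning set.
  P2: blocked at collider Z1 (neither it nor any descendant is in the conditioning set).
  P3: blocked at chain node Z9 ∈ conditioning set.
  P4: blocked at fork node Z9 ∈ conditioning set.
  P5: blocked at chain node Z9 ∈ conditioning set.
  P6: blocked at fork node Z8 ∈ conditioning set.
{Z8, Z9} contains no descendant of Z6 and blocks every backdoor path.
Every element of {Z8, Z9} is needed (dropping Z8 leaves P6 open; dropping Z9 leaves P1 open), so no proper subset is valid.
Among all size-2 subsets of the eligible variables, only {Z8, Z9} blocks every backdoor path, so it is the unique smallest valid adjustment set.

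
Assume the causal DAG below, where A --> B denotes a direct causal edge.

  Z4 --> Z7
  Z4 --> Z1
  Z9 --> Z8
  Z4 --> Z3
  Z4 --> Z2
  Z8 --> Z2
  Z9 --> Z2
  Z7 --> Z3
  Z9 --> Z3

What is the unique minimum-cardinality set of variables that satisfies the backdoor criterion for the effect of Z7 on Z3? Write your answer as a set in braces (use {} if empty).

{Z4}

Variables eligible for adjustment (non-descendants of Z7, excluding Z7 and Z3): {Z1, Z2, Z4, Z8, Z9}.
Backdoor paths from Z7 to Z3:
  P1: Z7 <- Z4 -> Z2 <- Z9 -> Z3
  P2: Z7 <- Z4 -> Z2 <- Z8 <- Z9 -> Z3
  P3: Z7 <- Z4 -> Z3
The empty set is not sufficient: P3 (Z7 <- Z4 -> Z3) has no collider blocking it and no conditioned non-collider, so it is open.
Try {Z4}:
  P1: blocked at fork node Z4 ∈ conditioning set.
  P2: blocked at fork node Z4 ∈ conditioning set.
  P3: blocked at fork node Z4 ∈ conditioning set.
{Z4} contains no descendant of Z7 and blocks every backdoor path.
No other singleton works — e.g. {Z9} leaves P3 open — so {Z4} is the unique smallest valid adjustment set.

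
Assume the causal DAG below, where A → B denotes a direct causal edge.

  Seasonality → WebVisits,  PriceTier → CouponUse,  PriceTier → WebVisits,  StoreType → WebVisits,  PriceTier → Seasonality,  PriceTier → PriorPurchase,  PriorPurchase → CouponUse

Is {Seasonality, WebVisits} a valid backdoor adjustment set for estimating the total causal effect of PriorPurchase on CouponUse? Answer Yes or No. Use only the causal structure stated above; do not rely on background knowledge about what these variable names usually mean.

No

Backdoor paths from PriorPurchase to CouponUse (paths whose first edge points into PriorPurchase):
  P1: PriorPurchase <- PriceTier -> CouponUse
Condition 1 (no descendant of PriorPurchase in the set): holds — descendants of PriorPurchase are {CouponUse}; none are in {Seasonality, WebVisits}.
Condition 2 (every backdoor path blocked by {Seasonality, WebVisits}):
  P1: open — no interior node is in the conditioning set.
{Seasonality, WebVisits} does not satisfy the backdoor criterion.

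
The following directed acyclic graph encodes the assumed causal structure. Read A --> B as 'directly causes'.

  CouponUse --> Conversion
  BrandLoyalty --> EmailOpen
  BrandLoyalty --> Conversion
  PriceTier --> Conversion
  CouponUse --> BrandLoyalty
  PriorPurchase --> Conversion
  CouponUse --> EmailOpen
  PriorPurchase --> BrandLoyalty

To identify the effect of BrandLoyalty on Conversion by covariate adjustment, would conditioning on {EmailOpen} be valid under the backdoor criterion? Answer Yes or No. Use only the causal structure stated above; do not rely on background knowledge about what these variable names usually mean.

No

Backdoor paths from BrandLoyalty to Conversion (paths whose first edge points into BrandLoyalty):
  P1: BrandLoyalty <- CouponUse -> Conversion
  P2: BrandLoyalty <- PriorPurchase -> Conversion
Condition 1 (no descendant of BrandLoyalty in the set): FAILS — EmailOpen is a descendant of BrandLoyalty.
Condition 2 (every backdoor path blocked by {EmailOpen}):
  P1: open — no interior node is in the conditioning set.
  P2: open — no interior node is in the conditioning set.
{EmailOpen} does not satisfy the backdoor criterion.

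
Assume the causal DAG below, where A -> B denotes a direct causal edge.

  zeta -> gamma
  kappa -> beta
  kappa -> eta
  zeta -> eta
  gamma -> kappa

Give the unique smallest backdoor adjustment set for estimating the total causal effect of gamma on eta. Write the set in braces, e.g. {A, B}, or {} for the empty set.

Variables eligible for adjustment (non-descendants of gamma, excluding gamma and eta): {zeta}.
Backdoor paths from gamma to eta:
  P1: gamma <- zeta -> eta
The empty set is not sufficient: P1 (gamma <- zeta -> eta) has no collider blocking it and no conditioned non-collider, so it is open.
Try {zeta}:
  P1: blocked at fork node zeta ∈ conditioning set.
{zeta} contains no descendant of gamma and blocks every backdoor path.
{zeta} is the unique smallest valid adjustment set.

{zeta}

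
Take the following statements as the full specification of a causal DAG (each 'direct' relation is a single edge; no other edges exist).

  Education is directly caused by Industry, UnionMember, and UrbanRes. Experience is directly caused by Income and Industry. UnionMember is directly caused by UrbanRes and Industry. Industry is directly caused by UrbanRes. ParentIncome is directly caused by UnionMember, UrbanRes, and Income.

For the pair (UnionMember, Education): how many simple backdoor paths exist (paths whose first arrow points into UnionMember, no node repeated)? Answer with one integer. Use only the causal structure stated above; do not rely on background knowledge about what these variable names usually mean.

A backdoor path from UnionMember to Education is any simple undirected path whose first edge points into UnionMember (i.e. leaves UnionMember via a parent).
Parents of UnionMember: {Industry, UrbanRes}.
Enumerating:
  P1: UnionMember <- UrbanRes -> Industry -> Education
  P2: UnionMember <- UrbanRes -> Education
  P3: UnionMember <- UrbanRes -> ParentIncome <- Income -> Experience <- Industry -> Education
  P4: UnionMember <- Industry <- UrbanRes -> Education
  P5: UnionMember <- Industry -> Experience <- Income -> ParentIncome <- UrbanRes -> Education
  P6: UnionMember <- Industry -> Education
That exhausts the simple backdoor paths. Count: 6.

6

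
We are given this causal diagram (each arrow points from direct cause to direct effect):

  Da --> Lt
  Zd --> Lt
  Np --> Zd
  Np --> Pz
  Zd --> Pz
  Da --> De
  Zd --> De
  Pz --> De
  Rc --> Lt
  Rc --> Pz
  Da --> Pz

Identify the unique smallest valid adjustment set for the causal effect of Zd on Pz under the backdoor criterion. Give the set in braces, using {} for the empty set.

{Np}

Variables eligible for adjustment (non-descendants of Zd, excluding Zd and Pz): {Da, Np, Rc}.
Backdoor paths from Zd to Pz:
  P1: Zd <- Np -> Pz
The empty set is not sufficient: P1 (Zd <- Np -> Pz) has no collider blocking it and no conditioned non-collider, so it is open.
Try {Np}:
  P1: blocked at fork node Np ∈ conditioning set.
{Np} contains no descendant of Zd and blocks every backdoor path.
No other singleton works — e.g. {Da} leaves P1 open — so {Np} is the unique smallest valid adjustment set.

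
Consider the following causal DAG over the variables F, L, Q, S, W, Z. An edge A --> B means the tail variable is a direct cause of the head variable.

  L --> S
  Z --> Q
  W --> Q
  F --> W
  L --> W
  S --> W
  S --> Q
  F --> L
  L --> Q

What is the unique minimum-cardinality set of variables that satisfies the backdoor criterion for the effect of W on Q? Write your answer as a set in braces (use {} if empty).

Variables eligible for adjustment (non-descendants of W, excluding W and Q): {F, L, S, Z}.
Backdoor paths from W to Q:
  P1: W <- F -> L -> S -> Q
  P2: W <- F -> L -> Q
  P3: W <- L -> S -> Q
  P4: W <- L -> Q
  P5: W <- S <- L -> Q
  P6: W <- S -> Q
The empty set is not sufficient: P1 (W <- F -> L -> S -> Q) has no collider blocking it and no conditioned non-collider, so it is open.
Try {L, S}:
  P1: blocked at chain node L ∈ conditioning set.
  P2: blocked at chain node L ∈ conditioning set.
  P3: blocked at fork node L ∈ conditioning set.
  P4: blocked at fork node L ∈ conditioning set.
  P5: blocked at chain node S ∈ conditioning set.
  P6: blocked at fork node S ∈ conditioning set.
{L, S} contains no descendant of W and blocks every backdoor path.
Every element of {L, S} is needed (dropping L leaves P2 open; dropping S leaves P6 open), so no proper subset is valid.
Among all size-2 subsets of the eligible variables, only {L, S} blocks every backdoor path, so it is the unique smallest valid adjustment set.

{L, S}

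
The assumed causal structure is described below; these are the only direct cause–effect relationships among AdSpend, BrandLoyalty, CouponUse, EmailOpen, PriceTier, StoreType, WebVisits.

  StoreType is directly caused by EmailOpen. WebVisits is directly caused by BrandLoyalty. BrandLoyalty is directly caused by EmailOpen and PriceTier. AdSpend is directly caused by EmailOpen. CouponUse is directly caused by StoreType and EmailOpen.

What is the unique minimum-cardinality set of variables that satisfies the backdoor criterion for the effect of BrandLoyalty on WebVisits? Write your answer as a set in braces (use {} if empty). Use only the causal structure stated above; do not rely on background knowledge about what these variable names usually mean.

Variables eligible for adjustment (non-descendants of BrandLoyalty, excluding BrandLoyalty and WebVisits): {AdSpend, CouponUse, EmailOpen, PriceTier, StoreType}.
Backdoor paths from BrandLoyalty to WebVisits:
  (none)
With no backdoor paths the empty set already satisfies the criterion, and it is trivially minimal.

{}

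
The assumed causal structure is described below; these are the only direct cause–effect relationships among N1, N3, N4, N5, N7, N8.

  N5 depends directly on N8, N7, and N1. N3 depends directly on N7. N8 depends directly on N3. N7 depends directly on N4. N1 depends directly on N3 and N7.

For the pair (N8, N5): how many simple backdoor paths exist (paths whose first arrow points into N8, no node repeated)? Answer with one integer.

4

A backdoor path from N8 to N5 is any simple undirected path whose first edge points into N8 (i.e. leaves N8 via a parent).
Parents of N8: {N3}.
Enumerating:
  P1: N8 <- N3 <- N7 -> N1 -> N5
  P2: N8 <- N3 <- N7 -> N5
  P3: N8 <- N3 -> N1 <- N7 -> N5
  P4: N8 <- N3 -> N1 -> N5
That exhausts the simple backdoor paths. Count: 4.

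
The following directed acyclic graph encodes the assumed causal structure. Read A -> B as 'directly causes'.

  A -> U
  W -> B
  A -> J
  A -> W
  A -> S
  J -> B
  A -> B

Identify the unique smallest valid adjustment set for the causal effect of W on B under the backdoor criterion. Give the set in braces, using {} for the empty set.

Variables eligible for adjustment (non-descendants of W, excluding W and B): {A, J, S, U}.
Backdoor paths from W to B:
  P1: W <- A -> J -> B
  P2: W <- A -> B
The empty set is not sufficient: P1 (W <- A -> J -> B) has no collider blocking it and no conditioned non-collider, so it is open.
Try {A}:
  P1: blocked at fork node A ∈ conditioning set.
  P2: blocked at fork node A ∈ conditioning set.
{A} contains no descendant of W and blocks every backdoor path.
No other singleton works — e.g. {U} leaves P1 open — so {A} is the unique smallest valid adjustment set.

{A}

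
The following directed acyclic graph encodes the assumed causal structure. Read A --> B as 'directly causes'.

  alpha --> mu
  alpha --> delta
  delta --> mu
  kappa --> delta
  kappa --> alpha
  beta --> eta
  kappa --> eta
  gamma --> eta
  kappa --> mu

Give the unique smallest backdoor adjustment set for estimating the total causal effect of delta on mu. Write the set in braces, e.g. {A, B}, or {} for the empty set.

Variables eligible for adjustment (non-descendants of delta, excluding delta and mu): {alpha, beta, eta, gamma, kappa}.
Backdoor paths from delta to mu:
  P1: delta <- kappa -> alpha -> mu
  P2: delta <- kappa -> mu
  P3: delta <- alpha <- kappa -> mu
  P4: delta <- alpha -> mu
The empty set is not sufficient: P1 (delta <- kappa -> alpha -> mu) has no collider blocking it and no conditioned non-collider, so it is open.
Try {alpha, kappa}:
  P1: blocked at fork node kappa ∈ conditioning set.
  P2: blocked at fork node kappa ∈ conditioning set.
  P3: blocked at chain node alpha ∈ conditioning set.
  P4: blocked at fork node alpha ∈ conditioning set.
{alpha, kappa} contains no descendant of delta and blocks every backdoor path.
Every element of {alpha, kappa} is needed (dropping alpha leaves P4 open; dropping kappa leaves P2 open), so no proper subset is valid.
Among all size-2 subsets of the eligible variables, only {alpha, kappa} blocks every backdoor path, so it is the unique smallest valid adjustment set.

{alpha, kappa}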